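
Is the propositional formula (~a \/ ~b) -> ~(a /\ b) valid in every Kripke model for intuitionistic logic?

Yes

This is a constructively valid De Morgan direction (disjunction of negations to negated conjunction), which is intuitionistically derivable.
If ~a holds at a world then no accessible world forces a, hence none forces a /\ b; likewise for ~b.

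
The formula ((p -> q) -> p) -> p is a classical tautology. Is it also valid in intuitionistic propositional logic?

No

This is Peirce's law, which is not intuitionistically valid.
A Kripke countermodel: worlds s0, s1; order generated by s0 <= s1; atoms true at each world — s0:{}; s1:{p}.
s0 ||-/- ((p -> q) -> p) -> p: already at s0 itself, s0 ||- (p -> q) -> p but s0 ||-/- p.
s0 lacks atom p, so s0 ||-/- p.
So the root s0 does not force the formula.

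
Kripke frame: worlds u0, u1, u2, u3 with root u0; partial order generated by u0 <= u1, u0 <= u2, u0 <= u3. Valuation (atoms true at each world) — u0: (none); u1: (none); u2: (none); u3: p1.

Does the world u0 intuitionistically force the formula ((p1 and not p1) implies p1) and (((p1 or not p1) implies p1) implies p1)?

Yes

u0 forces ((p1 and not p1) implies p1) and (((p1 or not p1) implies p1) implies p1) since u0 forces both conjuncts.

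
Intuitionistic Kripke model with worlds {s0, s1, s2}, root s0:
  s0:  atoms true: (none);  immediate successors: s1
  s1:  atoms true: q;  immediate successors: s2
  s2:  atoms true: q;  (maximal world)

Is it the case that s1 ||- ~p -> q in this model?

s1 ||- ~p -> q: every world accessible from s1 that forces ~p (namely s1, s2) also forces q.

Yes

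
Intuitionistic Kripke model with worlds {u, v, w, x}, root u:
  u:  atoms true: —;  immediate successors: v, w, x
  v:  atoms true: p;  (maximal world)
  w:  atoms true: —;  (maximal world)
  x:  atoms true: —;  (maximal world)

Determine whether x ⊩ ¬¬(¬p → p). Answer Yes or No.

x ⊮ ¬¬(¬p → p) since x is accessible from x and x ⊩ ¬(¬p → p).
x ⊩ ¬(¬p → p): no world accessible from x forces ¬p → p.

No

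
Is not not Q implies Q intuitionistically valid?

No

This is double-negation elimination, which is not intuitionistically valid.
A Kripke countermodel: worlds u, v; order generated by u <= v; atoms true at each world — u:{}; v:{Q}.
u does not force not not Q implies Q: already at u itself, u forces not not Q but u does not force Q.
u lacks atom Q, so u does not force Q.
So the root u does not force the formula.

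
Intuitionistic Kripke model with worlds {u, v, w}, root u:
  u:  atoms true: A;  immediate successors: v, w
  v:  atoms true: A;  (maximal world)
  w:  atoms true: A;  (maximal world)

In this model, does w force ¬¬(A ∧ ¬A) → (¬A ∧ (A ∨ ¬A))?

w ⊩ ¬¬(A ∧ ¬A) → (¬A ∧ (A ∨ ¬A)) vacuously: no world accessible from w forces the antecedent ¬¬(A ∧ ¬A).

Yes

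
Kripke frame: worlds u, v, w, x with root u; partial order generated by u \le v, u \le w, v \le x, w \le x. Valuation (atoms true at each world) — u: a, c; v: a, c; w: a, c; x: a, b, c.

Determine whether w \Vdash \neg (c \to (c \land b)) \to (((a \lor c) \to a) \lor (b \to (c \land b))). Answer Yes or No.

Yes

w \Vdash \neg (c \to (c \land b)) \to (((a \lor c) \to a) \lor (b \to (c \land b))) vacuously: no world accessible from w forces the antecedent \neg (c \to (c \land b)).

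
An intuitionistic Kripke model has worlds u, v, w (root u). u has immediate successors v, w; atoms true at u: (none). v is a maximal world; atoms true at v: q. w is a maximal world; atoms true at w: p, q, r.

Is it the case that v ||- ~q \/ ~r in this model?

Yes

v ||- ~q \/ ~r via the disjunct ~r.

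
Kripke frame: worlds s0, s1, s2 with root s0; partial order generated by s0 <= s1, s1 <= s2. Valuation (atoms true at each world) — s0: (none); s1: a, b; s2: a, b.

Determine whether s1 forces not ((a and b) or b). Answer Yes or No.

s1 does not force not ((a and b) or b) since s1 is accessible from s1 and s1 forces (a and b) or b.
s1 forces (a and b) or b via the disjunct a and b.

No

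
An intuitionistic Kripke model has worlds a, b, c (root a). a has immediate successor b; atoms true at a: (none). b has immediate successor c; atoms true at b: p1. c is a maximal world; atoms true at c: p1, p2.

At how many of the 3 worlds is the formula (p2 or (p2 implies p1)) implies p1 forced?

2

a: does not force it — a does not force (p2 or (p2 implies p1)) implies p1: already at a itself, a forces p2 or (p2 implies p1) but a does not force p1.
b: forces it.
c: forces it.
Worlds forcing the formula: {b, c}.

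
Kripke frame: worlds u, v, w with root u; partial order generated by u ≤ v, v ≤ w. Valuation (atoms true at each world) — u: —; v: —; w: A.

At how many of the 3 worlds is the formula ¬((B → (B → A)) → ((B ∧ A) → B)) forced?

0

u: does not force it — u ⊮ ¬((B → (B → A)) → ((B ∧ A) → B)) since u is accessible from u and u ⊩ (B → (B → A)) → ((B ∧ A) → B).
v: does not force it — v ⊮ ¬((B → (B → A)) → ((B ∧ A) → B)) since v is accessible from v and v ⊩ (B → (B → A)) → ((B ∧ A) → B).
w: does not force it.
Worlds forcing the formula: { }.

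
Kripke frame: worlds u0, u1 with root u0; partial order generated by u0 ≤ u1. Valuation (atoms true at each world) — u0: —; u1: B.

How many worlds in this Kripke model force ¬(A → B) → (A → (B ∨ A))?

u0: forces it.
u1: forces it.
Worlds forcing the formula: {u0, u1}.

2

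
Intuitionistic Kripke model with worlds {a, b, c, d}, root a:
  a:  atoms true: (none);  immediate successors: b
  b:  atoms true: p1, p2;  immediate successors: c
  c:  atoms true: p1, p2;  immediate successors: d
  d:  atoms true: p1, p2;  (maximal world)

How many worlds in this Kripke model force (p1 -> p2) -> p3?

0

a: does not force it — a ||-/- (p1 -> p2) -> p3: already at a itself, a ||- p1 -> p2 but a ||-/- p3.
b: does not force it.
c: does not force it.
d: does not force it.
Worlds forcing the formula: { }.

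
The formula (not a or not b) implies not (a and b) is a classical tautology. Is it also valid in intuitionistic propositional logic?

This is a constructively valid De Morgan direction (disjunction of negations to negated conjunction), which is intuitionistically derivable.
If not a holds at a world then no accessible world forces a, hence none forces a and b; likewise for not b.

Yes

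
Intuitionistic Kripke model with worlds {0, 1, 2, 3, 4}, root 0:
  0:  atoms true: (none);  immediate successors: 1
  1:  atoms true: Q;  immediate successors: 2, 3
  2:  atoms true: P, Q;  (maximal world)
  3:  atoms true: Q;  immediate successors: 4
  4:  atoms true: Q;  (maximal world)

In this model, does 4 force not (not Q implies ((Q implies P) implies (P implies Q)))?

4 does not force not (not Q implies ((Q implies P) implies (P implies Q))) since 4 is accessible from 4 and 4 forces not Q implies ((Q implies P) implies (P implies Q)).
4 forces not Q implies ((Q implies P) implies (P implies Q)) vacuously: no world accessible from 4 forces the antecedent not Q.

No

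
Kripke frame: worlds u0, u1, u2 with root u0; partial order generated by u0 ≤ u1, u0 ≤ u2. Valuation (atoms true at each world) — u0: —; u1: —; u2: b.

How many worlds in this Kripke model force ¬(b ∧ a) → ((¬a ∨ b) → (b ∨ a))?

1

u0: does not force it — u0 ⊮ ¬(b ∧ a) → ((¬a ∨ b) → (b ∨ a)): already at u0 itself, u0 ⊩ ¬(b ∧ a) but u0 ⊮ (¬a ∨ b) → (b ∨ a).
u1: does not force it — u1 ⊮ ¬(b ∧ a) → ((¬a ∨ b) → (b ∨ a)): already at u1 itself, u1 ⊩ ¬(b ∧ a) but u1 ⊮ (¬a ∨ b) → (b ∨ a).
u2: forces it.
Worlds forcing the formula: {u2}.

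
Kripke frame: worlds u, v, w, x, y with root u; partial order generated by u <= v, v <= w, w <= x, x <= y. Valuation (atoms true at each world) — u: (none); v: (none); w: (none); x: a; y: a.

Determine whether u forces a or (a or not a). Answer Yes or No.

No

u does not force a or (a or not a): neither disjunct is forced at u.
u lacks atom a, so u does not force a.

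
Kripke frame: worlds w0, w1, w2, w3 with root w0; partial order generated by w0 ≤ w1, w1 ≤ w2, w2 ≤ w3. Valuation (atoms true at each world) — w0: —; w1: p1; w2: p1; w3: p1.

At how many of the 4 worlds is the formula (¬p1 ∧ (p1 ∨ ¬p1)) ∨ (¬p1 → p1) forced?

w0: forces it.
w1: forces it.
w2: forces it.
w3: forces it.
Worlds forcing the formula: {w0, w1, w2, w3}.

4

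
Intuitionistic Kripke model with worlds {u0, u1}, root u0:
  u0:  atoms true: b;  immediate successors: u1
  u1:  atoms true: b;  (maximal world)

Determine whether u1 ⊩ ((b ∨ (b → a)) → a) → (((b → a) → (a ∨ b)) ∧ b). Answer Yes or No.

u1 ⊩ ((b ∨ (b → a)) → a) → (((b → a) → (a ∨ b)) ∧ b) vacuously: no world accessible from u1 forces the antecedent (b ∨ (b → a)) → a.

Yes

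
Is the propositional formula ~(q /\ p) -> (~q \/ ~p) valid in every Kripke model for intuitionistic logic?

This is the constructively invalid direction of De Morgan's law for conjunction, which is not intuitionistically valid.
A Kripke countermodel: worlds s0, s1, s2; order generated by s0 <= s1, s0 <= s2; atoms true at each world — s0:{}; s1:{q}; s2:{p}.
s0 ||-/- ~(q /\ p) -> (~q \/ ~p): already at s0 itself, s0 ||- ~(q /\ p) but s0 ||-/- ~q \/ ~p.
s0 ||-/- ~q \/ ~p: neither disjunct is forced at s0.
s0 ||-/- ~q since s1 is accessible from s0 and s1 ||- q.
So the root s0 does not force the formula.

No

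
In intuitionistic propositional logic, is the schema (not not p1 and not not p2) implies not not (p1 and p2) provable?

Yes

This is the distribution of double negation over conjunction, which is intuitionistically derivable.
Assume not not p1, not not p2, and not (p1 and p2). From p1 we'd get not p2 (since p1 and p2 is refuted), contradicting not not p2; so not p1, contradicting not not p1.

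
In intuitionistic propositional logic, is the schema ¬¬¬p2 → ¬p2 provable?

This is triple-negation reduction, which is intuitionistically derivable.
Assume ¬¬¬p2 and suppose p2. Then ¬¬p2 (double-negation introduction), contradicting ¬¬¬p2. So ¬p2.

Yes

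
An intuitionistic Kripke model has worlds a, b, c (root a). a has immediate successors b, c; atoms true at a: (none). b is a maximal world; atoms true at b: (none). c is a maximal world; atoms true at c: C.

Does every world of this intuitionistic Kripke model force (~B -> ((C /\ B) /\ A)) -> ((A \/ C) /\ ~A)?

Yes

a ||- (~B -> ((C /\ B) /\ A)) -> ((A \/ C) /\ ~A) vacuously: no world accessible from a forces the antecedent ~B -> ((C /\ B) /\ A).
Since the root a forces (~B -> ((C /\ B) /\ A)) -> ((A \/ C) /\ ~A) and forcing is persistent (monotone upward), every world forces it.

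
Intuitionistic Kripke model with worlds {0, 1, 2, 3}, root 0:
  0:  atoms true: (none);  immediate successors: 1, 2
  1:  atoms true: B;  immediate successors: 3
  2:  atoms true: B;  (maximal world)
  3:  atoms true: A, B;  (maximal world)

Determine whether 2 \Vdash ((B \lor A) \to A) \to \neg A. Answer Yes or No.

Yes

2 \Vdash ((B \lor A) \to A) \to \neg A vacuously: no world accessible from 2 forces the antecedent (B \lor A) \to A.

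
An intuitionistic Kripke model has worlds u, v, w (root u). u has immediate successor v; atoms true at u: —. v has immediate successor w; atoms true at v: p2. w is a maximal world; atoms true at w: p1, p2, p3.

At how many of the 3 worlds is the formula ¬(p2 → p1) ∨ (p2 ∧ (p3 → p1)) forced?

2

u: does not force it — u ⊮ ¬(p2 → p1) ∨ (p2 ∧ (p3 → p1)): neither disjunct is forced at u.
v: forces it.
w: forces it.
Worlds forcing the formula: {v, w}.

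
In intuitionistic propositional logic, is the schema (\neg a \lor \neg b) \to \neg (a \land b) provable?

Yes

This is a constructively valid De Morgan direction (disjunction of negations to negated conjunction), which is intuitionistically derivable.
If \neg a holds at a world then no accessible world forces a, hence none forces a \land b; likewise for \neg b.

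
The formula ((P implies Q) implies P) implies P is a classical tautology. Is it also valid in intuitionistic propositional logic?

No

This is Peirce's law, which is not intuitionistically valid.
A Kripke countermodel: worlds u, v; order generated by u <= v; atoms true at each world — u:{}; v:{P}.
u does not force ((P implies Q) implies P) implies P: already at u itself, u forces (P implies Q) implies P but u does not force P.
u lacks atom P, so u does not force P.
So the root u does not force the formula.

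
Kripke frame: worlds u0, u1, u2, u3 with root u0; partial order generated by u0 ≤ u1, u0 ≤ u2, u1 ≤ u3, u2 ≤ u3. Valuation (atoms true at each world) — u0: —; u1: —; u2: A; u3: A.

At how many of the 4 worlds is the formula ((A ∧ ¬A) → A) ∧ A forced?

2

u0: does not force it — u0 ⊮ ((A ∧ ¬A) → A) ∧ A since u0 fails A.
u1: does not force it — u1 ⊮ ((A ∧ ¬A) → A) ∧ A since u1 fails A.
u2: forces it.
u3: forces it.
Worlds forcing the formula: {u2, u3}.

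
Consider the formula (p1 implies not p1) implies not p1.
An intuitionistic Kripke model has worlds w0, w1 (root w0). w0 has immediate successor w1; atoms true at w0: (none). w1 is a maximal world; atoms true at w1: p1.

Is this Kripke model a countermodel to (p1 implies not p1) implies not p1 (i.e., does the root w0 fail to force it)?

w0 forces (p1 implies not p1) implies not p1 vacuously: no world accessible from w0 forces the antecedent p1 implies not p1.
So the root w0 forces (p1 implies not p1) implies not p1; the model is not a countermodel.

No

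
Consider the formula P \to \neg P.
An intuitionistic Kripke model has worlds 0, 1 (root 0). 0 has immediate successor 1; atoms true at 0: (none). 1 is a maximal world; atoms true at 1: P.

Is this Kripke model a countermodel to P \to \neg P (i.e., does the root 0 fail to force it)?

Yes

0 \nVdash P \to \neg P: at the accessible world 1, 1 \Vdash P but 1 \nVdash \neg P.
1 \nVdash \neg P since 1 is accessible from 1 and 1 \Vdash P.
So the root 0 does not force P \to \neg P; the model is a countermodel.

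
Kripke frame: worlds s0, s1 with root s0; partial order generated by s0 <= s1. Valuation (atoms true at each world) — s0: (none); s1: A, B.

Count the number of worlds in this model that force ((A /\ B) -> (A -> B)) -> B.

s0: does not force it — s0 ||-/- ((A /\ B) -> (A -> B)) -> B: already at s0 itself, s0 ||- (A /\ B) -> (A -> B) but s0 ||-/- B.
s1: forces it.
Worlds forcing the formula: {s1}.

1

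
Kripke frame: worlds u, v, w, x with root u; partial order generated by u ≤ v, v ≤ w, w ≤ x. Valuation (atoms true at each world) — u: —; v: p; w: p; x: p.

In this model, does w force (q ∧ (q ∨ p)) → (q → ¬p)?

w ⊩ (q ∧ (q ∨ p)) → (q → ¬p) vacuously: no world accessible from w forces the antecedent q ∧ (q ∨ p).

Yes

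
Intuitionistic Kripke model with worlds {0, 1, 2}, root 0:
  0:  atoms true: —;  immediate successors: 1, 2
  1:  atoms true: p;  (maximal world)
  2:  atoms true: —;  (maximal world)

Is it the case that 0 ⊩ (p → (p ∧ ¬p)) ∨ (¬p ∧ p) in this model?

0 ⊮ (p → (p ∧ ¬p)) ∨ (¬p ∧ p): neither disjunct is forced at 0.
0 ⊮ p → (p ∧ ¬p): at the accessible world 1, 1 ⊩ p but 1 ⊮ p ∧ ¬p.
1 ⊮ p ∧ ¬p since 1 fails ¬p.

No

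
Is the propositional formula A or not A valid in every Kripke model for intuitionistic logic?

This is the law of excluded middle, which is not intuitionistically valid.
A Kripke countermodel: worlds s0, s1; order generated by s0 <= s1; atoms true at each world — s0:{}; s1:{A}.
s0 does not force A or not A: neither disjunct is forced at s0.
s0 lacks atom A, so s0 does not force A.
So the root s0 does not force the formula.

No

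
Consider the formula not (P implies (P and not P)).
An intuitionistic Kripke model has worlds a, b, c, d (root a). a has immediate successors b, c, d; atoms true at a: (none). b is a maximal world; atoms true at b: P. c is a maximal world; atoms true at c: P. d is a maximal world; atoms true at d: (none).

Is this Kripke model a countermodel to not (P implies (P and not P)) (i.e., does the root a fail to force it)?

Yes

a does not force not (P implies (P and not P)) since d is accessible from a and d forces P implies (P and not P).
d forces P implies (P and not P) vacuously: no world accessible from d forces the antecedent P.
So the root a does not force not (P implies (P and not P)); the model is a countermodel.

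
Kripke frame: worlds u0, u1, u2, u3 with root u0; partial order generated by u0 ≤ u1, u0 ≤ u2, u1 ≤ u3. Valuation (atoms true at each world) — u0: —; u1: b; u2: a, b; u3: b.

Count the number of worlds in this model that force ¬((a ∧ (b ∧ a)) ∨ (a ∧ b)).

u0: does not force it — u0 ⊮ ¬((a ∧ (b ∧ a)) ∨ (a ∧ b)) since u2 is accessible from u0 and u2 ⊩ (a ∧ (b ∧ a)) ∨ (a ∧ b).
u1: forces it.
u2: does not force it — u2 ⊮ ¬((a ∧ (b ∧ a)) ∨ (a ∧ b)) since u2 is accessible from u2 and u2 ⊩ (a ∧ (b ∧ a)) ∨ (a ∧ b).
u3: forces it.
Worlds forcing the formula: {u1, u3}.

2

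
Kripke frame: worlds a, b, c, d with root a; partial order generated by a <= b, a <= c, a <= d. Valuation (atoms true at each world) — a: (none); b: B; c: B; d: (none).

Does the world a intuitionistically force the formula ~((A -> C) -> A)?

Yes

a ||- ~((A -> C) -> A): no world accessible from a forces (A -> C) -> A.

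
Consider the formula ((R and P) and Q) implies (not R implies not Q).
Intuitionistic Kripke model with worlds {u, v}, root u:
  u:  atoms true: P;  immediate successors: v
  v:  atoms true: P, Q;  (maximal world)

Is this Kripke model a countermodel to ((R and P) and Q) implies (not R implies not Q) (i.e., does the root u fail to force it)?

No

u forces ((R and P) and Q) implies (not R implies not Q) vacuously: no world accessible from u forces the antecedent (R and P) and Q.
So the root u forces ((R and P) and Q) implies (not R implies not Q); the model is not a countermodel.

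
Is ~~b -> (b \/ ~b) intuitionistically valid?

This is a variant of double-negation elimination (deriving excluded middle from double negation), which is not intuitionistically valid.
A Kripke countermodel: worlds s0, s1; order generated by s0 <= s1; atoms true at each world — s0:{}; s1:{b}.
s0 ||-/- ~~b -> (b \/ ~b): already at s0 itself, s0 ||- ~~b but s0 ||-/- b \/ ~b.
s0 ||-/- b \/ ~b: neither disjunct is forced at s0.
s0 lacks atom b, so s0 ||-/- b.
So the root s0 does not force the formula.

No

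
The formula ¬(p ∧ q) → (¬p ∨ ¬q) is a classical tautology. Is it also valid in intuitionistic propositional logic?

No

This is the constructively invalid direction of De Morgan's law for conjunction, which is not intuitionistically valid.
A Kripke countermodel: worlds 0, 1, 2; order generated by 0 ≤ 1, 0 ≤ 2; atoms true at each world — 0:{}; 1:{p}; 2:{q}.
0 ⊮ ¬(p ∧ q) → (¬p ∨ ¬q): already at 0 itself, 0 ⊩ ¬(p ∧ q) but 0 ⊮ ¬p ∨ ¬q.
0 ⊮ ¬p ∨ ¬q: neither disjunct is forced at 0.
0 ⊮ ¬p since 1 is accessible from 0 and 1 ⊩ p.
So the root 0 does not force the formula.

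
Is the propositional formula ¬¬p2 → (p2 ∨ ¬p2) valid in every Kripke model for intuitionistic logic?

This is a variant of double-negation elimination (deriving excluded middle from double negation), which is not intuitionistically valid.
A Kripke countermodel: worlds u0, u1; order generated by u0 ≤ u1; atoms true at each world — u0:{}; u1:{p2}.
u0 ⊮ ¬¬p2 → (p2 ∨ ¬p2): already at u0 itself, u0 ⊩ ¬¬p2 but u0 ⊮ p2 ∨ ¬p2.
u0 ⊮ p2 ∨ ¬p2: neither disjunct is forced at u0.
u0 lacks atom p2, so u0 ⊮ p2.
So the root u0 does not force the formula.

No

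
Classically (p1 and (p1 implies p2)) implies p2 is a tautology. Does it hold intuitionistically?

Yes

This is modus ponens in implicational form, which is intuitionistically derivable.
If a world forces p1 and p1 implies p2, then applying the implication at that world (which is accessible from itself) gives p2.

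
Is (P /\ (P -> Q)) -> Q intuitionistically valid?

This is modus ponens in implicational form, which is intuitionistically derivable.
If a world forces P and P -> Q, then applying the implication at that world (which is accessible from itself) gives Q.

Yes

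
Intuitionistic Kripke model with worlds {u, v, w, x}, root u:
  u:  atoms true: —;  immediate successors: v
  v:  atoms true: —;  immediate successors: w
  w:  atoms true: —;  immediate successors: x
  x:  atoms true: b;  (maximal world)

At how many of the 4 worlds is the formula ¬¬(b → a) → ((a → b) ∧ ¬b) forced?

4

u: forces it.
v: forces it.
w: forces it.
x: forces it.
Worlds forcing the formula: {u, v, w, x}.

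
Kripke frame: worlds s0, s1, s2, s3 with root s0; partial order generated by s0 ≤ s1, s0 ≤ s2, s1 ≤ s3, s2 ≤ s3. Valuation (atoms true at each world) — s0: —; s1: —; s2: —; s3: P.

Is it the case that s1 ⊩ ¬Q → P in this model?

s1 ⊮ ¬Q → P: already at s1 itself, s1 ⊩ ¬Q but s1 ⊮ P.
s1 lacks atom P, so s1 ⊮ P.

No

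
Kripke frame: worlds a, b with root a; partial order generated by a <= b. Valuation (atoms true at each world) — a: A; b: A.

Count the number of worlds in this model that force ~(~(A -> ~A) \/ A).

0

a: does not force it — a ||-/- ~(~(A -> ~A) \/ A) since a is accessible from a and a ||- ~(A -> ~A) \/ A.
b: does not force it.
Worlds forcing the formula: { }.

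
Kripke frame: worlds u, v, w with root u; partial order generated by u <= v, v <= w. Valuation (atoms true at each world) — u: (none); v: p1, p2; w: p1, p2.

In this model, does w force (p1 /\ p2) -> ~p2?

w ||-/- (p1 /\ p2) -> ~p2: already at w itself, w ||- p1 /\ p2 but w ||-/- ~p2.
w ||-/- ~p2 since w is accessible from w and w ||- p2.

No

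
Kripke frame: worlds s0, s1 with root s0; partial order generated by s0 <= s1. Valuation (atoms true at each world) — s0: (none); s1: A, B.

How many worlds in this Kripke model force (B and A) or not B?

s0: does not force it — s0 does not force (B and A) or not B: neither disjunct is forced at s0.
s1: forces it.
Worlds forcing the formula: {s1}.

1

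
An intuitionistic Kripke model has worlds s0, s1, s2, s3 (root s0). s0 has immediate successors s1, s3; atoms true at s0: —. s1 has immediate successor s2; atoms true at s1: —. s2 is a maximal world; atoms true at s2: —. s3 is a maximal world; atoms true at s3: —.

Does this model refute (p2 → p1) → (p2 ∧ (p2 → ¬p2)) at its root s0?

s0 ⊮ (p2 → p1) → (p2 ∧ (p2 → ¬p2)): already at s0 itself, s0 ⊩ p2 → p1 but s0 ⊮ p2 ∧ (p2 → ¬p2).
s0 ⊮ p2 ∧ (p2 → ¬p2) since s0 fails p2.
So the root s0 does not force (p2 → p1) → (p2 ∧ (p2 → ¬p2)); the model is a countermodel.

Yes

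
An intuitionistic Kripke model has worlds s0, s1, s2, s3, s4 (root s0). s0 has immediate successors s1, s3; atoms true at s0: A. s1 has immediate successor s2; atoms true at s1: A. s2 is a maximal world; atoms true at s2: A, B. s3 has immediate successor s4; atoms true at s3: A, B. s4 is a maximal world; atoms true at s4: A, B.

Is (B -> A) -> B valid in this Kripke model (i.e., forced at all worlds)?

Not every world: s0 ||-/- (B -> A) -> B.
s0 ||-/- (B -> A) -> B: already at s0 itself, s0 ||- B -> A but s0 ||-/- B.
s0 lacks atom B, so s0 ||-/- B.

No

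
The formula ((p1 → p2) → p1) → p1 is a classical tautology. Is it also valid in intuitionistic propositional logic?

This is Peirce's law, which is not intuitionistically valid.
A Kripke countermodel: worlds u, v; order generated by u ≤ v; atoms true at each world — u:{}; v:{p1}.
u ⊮ ((p1 → p2) → p1) → p1: already at u itself, u ⊩ (p1 → p2) → p1 but u ⊮ p1.
u lacks atom p1, so u ⊮ p1.
So the root u does not force the formula.

No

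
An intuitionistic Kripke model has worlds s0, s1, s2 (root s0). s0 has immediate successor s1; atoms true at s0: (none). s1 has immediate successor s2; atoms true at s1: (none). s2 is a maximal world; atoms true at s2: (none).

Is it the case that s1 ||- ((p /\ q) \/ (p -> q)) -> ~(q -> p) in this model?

No

s1 ||-/- ((p /\ q) \/ (p -> q)) -> ~(q -> p): already at s1 itself, s1 ||- (p /\ q) \/ (p -> q) but s1 ||-/- ~(q -> p).
s1 ||-/- ~(q -> p) since s1 is accessible from s1 and s1 ||- q -> p.
s1 ||- q -> p vacuously: no world accessible from s1 forces the antecedent q.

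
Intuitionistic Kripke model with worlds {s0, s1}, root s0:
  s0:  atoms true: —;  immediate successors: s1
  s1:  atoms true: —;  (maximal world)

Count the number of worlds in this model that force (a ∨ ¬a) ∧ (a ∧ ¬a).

s0: does not force it — s0 ⊮ (a ∨ ¬a) ∧ (a ∧ ¬a) since s0 fails a ∧ ¬a.
s1: does not force it.
Worlds forcing the formula: { }.

0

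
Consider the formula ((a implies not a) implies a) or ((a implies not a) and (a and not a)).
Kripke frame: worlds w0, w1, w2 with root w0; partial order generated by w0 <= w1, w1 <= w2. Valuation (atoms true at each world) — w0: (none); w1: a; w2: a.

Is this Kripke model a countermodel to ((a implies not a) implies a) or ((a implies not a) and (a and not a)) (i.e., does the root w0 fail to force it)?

No

w0 forces ((a implies not a) implies a) or ((a implies not a) and (a and not a)) via the disjunct (a implies not a) implies a.
So the root w0 forces ((a implies not a) implies a) or ((a implies not a) and (a and not a)); the model is not a countermodel.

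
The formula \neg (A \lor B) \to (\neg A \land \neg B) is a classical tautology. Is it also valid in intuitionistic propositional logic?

This is a constructively valid De Morgan direction (negated disjunction to conjunction of negations), which is intuitionistically derivable.
From \neg (A \lor B): if A held then A \lor B would, contradiction — so \neg A; similarly \neg B.

Yes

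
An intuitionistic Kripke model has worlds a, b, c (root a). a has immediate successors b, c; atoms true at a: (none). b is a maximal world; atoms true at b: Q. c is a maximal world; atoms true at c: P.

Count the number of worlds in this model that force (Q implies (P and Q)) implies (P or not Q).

a: forces it.
b: forces it.
c: forces it.
Worlds forcing the formula: {a, b, c}.

3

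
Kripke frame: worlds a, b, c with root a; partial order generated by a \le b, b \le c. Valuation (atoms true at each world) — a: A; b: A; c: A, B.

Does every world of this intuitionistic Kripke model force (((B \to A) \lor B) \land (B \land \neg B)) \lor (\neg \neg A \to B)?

No

Not every world: a \nVdash (((B \to A) \lor B) \land (B \land \neg B)) \lor (\neg \neg A \to B).
a \nVdash (((B \to A) \lor B) \land (B \land \neg B)) \lor (\neg \neg A \to B): neither disjunct is forced at a.
a \nVdash ((B \to A) \lor B) \land (B \land \neg B) since a fails B \land \neg B.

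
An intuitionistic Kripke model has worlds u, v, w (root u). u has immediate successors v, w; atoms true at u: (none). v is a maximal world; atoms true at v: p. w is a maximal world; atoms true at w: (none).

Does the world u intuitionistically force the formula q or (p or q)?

No

u does not force q or (p or q): neither disjunct is forced at u.
u lacks atom q, so u does not force q.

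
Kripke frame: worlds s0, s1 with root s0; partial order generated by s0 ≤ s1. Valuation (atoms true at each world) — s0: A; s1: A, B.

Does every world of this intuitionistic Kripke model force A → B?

No

Not every world: s0 ⊮ A → B.
s0 ⊮ A → B: already at s0 itself, s0 ⊩ A but s0 ⊮ B.
s0 lacks atom B, so s0 ⊮ B.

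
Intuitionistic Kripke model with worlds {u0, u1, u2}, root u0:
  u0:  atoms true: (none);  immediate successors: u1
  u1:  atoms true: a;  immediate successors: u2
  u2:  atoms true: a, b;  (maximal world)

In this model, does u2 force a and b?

u2 forces a and b since u2 forces both conjuncts.

Yes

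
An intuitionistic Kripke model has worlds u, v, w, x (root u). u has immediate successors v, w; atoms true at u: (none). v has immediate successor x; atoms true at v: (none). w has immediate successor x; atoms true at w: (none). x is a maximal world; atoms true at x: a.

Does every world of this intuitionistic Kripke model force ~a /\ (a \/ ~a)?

No

Not every world: u ||-/- ~a /\ (a \/ ~a).
u ||-/- ~a /\ (a \/ ~a) since u fails ~a.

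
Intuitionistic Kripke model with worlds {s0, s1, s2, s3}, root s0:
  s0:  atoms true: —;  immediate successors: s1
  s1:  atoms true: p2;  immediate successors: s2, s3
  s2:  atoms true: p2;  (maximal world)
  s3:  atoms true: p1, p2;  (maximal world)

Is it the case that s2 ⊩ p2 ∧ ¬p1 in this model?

s2 ⊩ p2 ∧ ¬p1 since s2 forces both conjuncts.

Yes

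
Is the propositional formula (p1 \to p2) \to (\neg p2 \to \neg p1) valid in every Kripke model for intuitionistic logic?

Yes

This is the forward direction of contraposition, which is intuitionistically derivable.
Assume p1 \to p2 and \neg p2. If p1 held then p2 would follow, contradicting \neg p2; so \neg p1.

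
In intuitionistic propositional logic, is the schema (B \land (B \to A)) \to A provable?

This is modus ponens in implicational form, which is intuitionistically derivable.
If a world forces B and B \to A, then applying the implication at that world (which is accessible from itself) gives A.

Yes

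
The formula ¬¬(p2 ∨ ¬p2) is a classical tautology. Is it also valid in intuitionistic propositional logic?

This is the double negation of excluded middle, which is intuitionistically derivable.
Assuming ¬(p2 ∨ ¬p2): from p2 we'd get p2 ∨ ¬p2, so ¬p2; but then p2 ∨ ¬p2 again — contradiction. Hence ¬¬(p2 ∨ ¬p2).

Yes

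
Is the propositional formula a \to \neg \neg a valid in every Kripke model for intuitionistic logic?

This is double-negation introduction, which is intuitionistically derivable.
If a world forces a then every accessible world forces a (persistence), so none forces \neg a; hence \neg \neg a.

Yes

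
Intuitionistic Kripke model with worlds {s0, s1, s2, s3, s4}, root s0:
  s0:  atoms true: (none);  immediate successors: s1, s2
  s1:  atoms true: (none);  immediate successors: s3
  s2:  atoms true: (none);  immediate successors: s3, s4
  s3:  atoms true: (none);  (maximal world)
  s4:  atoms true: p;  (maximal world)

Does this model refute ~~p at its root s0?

s0 ||-/- ~~p since s1 is accessible from s0 and s1 ||- ~p.
s1 ||- ~p: no world accessible from s1 forces p.
So the root s0 does not force ~~p; the model is a countermodel.

Yes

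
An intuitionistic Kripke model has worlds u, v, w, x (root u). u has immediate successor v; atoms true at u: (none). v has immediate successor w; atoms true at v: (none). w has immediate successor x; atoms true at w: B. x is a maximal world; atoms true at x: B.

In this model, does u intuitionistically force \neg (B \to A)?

u \Vdash \neg (B \to A): no world accessible from u forces B \to A.

Yes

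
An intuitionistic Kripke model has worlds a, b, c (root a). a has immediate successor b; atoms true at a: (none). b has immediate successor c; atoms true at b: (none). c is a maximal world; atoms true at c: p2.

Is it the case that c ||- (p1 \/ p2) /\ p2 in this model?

c ||- (p1 \/ p2) /\ p2 since c forces both conjuncts.

Yes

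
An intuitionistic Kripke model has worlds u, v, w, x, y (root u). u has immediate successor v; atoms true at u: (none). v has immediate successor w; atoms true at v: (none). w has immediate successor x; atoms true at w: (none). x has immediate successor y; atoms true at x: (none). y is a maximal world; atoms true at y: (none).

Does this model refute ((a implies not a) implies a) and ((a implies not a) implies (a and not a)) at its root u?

Yes

u does not force ((a implies not a) implies a) and ((a implies not a) implies (a and not a)) since u fails (a implies not a) implies a.
So the root u does not force ((a implies not a) implies a) and ((a implies not a) implies (a and not a)); the model is a countermodel.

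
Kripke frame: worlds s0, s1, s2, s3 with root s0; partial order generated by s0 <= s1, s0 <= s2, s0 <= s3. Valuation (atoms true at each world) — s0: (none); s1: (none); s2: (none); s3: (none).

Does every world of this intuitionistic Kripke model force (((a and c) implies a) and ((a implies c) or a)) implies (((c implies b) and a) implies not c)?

Yes

s0 forces (((a and c) implies a) and ((a implies c) or a)) implies (((c implies b) and a) implies not c): every world accessible from s0 that forces ((a and c) implies a) and ((a implies c) or a) (namely s0, s1, s2, s3) also forces ((c implies b) and a) implies not c.
Since the root s0 forces (((a and c) implies a) and ((a implies c) or a)) implies (((c implies b) and a) implies not c) and forcing is persistent (monotone upward), every world forces it.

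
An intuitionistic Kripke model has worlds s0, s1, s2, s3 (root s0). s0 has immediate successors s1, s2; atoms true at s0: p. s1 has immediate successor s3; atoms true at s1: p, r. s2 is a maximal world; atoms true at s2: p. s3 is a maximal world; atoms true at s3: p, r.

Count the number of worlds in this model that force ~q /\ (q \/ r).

s0: does not force it — s0 ||-/- ~q /\ (q \/ r) since s0 fails q \/ r.
s1: forces it.
s2: does not force it — s2 ||-/- ~q /\ (q \/ r) since s2 fails q \/ r.
s3: forces it.
Worlds forcing the formula: {s1, s3}.

2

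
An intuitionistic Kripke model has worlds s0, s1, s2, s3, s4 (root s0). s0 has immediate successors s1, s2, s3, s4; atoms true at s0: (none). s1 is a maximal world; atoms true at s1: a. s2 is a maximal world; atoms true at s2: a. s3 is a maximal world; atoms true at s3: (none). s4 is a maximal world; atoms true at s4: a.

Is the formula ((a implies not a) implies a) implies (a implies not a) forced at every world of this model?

No

Not every world: s0 does not force ((a implies not a) implies a) implies (a implies not a).
s0 does not force ((a implies not a) implies a) implies (a implies not a): at the accessible world s1, s1 forces (a implies not a) implies a but s1 does not force a implies not a.
s1 does not force a implies not a: already at s1 itself, s1 forces a but s1 does not force not a.
s1 does not force not a since s1 is accessible from s1 and s1 forces a.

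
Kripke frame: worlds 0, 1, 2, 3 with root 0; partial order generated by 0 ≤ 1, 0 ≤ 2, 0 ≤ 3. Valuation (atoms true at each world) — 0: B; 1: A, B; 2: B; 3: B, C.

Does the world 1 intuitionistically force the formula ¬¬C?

No

1 ⊮ ¬¬C since 1 is accessible from 1 and 1 ⊩ ¬C.
1 ⊩ ¬C: no world accessible from 1 forces C.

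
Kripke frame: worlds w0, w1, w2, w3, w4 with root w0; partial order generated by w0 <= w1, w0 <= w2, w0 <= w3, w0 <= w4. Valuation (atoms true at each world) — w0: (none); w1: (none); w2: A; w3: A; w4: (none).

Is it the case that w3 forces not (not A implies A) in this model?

w3 does not force not (not A implies A) since w3 is accessible from w3 and w3 forces not A implies A.
w3 forces not A implies A vacuously: no world accessible from w3 forces the antecedent not A.

No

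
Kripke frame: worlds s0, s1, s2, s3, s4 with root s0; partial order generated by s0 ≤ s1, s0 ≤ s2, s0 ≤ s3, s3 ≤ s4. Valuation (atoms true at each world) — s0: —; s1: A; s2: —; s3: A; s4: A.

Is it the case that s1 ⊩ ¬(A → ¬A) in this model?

Yes

s1 ⊩ ¬(A → ¬A): no world accessible from s1 forces A → ¬A.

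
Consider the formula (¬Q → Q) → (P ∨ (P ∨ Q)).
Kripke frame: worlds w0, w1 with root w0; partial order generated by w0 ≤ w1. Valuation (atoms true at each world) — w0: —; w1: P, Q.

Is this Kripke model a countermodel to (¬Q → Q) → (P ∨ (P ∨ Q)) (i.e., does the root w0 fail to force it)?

w0 ⊮ (¬Q → Q) → (P ∨ (P ∨ Q)): already at w0 itself, w0 ⊩ ¬Q → Q but w0 ⊮ P ∨ (P ∨ Q).
w0 ⊮ P ∨ (P ∨ Q): neither disjunct is forced at w0.
w0 lacks atom P, so w0 ⊮ P.
So the root w0 does not force (¬Q → Q) → (P ∨ (P ∨ Q)); the model is a countermodel.

Yes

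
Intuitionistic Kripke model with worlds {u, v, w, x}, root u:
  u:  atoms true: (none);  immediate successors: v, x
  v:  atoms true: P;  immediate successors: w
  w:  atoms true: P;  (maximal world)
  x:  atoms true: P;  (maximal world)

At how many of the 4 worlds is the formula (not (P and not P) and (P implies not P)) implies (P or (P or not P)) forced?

4

u: forces it.
v: forces it.
w: forces it.
x: forces it.
Worlds forcing the formula: {u, v, w, x}.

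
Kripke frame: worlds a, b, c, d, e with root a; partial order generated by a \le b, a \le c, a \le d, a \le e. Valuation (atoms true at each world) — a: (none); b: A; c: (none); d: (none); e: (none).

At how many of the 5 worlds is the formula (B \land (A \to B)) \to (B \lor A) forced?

5

a: forces it.
b: forces it.
c: forces it.
d: forces it.
e: forces it.
Worlds forcing the formula: {a, b, c, d, e}.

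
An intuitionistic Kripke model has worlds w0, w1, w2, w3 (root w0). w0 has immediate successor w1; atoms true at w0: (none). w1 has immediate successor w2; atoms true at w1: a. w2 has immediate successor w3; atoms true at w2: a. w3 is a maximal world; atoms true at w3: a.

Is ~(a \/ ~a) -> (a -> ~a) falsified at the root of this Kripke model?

w0 ||- ~(a \/ ~a) -> (a -> ~a) vacuously: no world accessible from w0 forces the antecedent ~(a \/ ~a).
So the root w0 forces ~(a \/ ~a) -> (a -> ~a); the model is not a countermodel.

No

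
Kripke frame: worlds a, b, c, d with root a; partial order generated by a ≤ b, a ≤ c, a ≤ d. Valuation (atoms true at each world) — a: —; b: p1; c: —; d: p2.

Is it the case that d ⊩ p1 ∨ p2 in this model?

d ⊩ p1 ∨ p2 via the disjunct p2.

Yes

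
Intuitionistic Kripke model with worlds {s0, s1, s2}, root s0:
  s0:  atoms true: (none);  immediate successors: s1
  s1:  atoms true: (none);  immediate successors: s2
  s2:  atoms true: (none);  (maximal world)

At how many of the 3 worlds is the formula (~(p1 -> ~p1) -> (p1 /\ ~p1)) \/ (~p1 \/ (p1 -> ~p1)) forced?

3

s0: forces it.
s1: forces it.
s2: forces it.
Worlds forcing the formula: {s0, s1, s2}.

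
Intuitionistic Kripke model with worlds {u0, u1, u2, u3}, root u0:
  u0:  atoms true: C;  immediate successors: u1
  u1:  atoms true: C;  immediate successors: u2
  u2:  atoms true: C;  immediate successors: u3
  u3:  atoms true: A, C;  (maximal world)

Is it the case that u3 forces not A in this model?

No

u3 does not force not A since u3 is accessible from u3 and u3 forces A.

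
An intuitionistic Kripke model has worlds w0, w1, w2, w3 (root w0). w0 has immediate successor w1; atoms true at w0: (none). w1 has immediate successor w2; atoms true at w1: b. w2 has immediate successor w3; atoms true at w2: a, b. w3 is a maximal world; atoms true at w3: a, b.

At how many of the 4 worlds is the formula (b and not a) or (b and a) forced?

2

w0: does not force it — w0 does not force (b and not a) or (b and a): neither disjunct is forced at w0.
w1: does not force it — w1 does not force (b and not a) or (b and a): neither disjunct is forced at w1.
w2: forces it.
w3: forces it.
Worlds forcing the formula: {w2, w3}.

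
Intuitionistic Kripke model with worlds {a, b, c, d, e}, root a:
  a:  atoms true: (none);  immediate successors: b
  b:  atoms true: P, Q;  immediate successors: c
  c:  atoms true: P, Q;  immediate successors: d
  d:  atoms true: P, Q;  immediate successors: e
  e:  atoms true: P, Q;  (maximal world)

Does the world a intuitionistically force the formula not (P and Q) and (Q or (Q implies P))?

No

a does not force not (P and Q) and (Q or (Q implies P)) since a fails not (P and Q).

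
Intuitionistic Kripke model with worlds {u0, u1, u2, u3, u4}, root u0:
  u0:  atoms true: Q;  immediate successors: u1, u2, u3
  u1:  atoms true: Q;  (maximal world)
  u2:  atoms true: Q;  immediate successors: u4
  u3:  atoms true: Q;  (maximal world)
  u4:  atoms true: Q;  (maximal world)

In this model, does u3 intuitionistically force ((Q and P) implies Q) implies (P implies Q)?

u3 forces ((Q and P) implies Q) implies (P implies Q): every world accessible from u3 that forces (Q and P) implies Q (namely u3) also forces P implies Q.

Yes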